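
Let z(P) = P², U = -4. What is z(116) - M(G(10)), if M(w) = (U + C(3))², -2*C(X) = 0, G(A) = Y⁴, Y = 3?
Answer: 13440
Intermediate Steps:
G(A) = 81 (G(A) = 3⁴ = 81)
C(X) = 0 (C(X) = -½*0 = 0)
M(w) = 16 (M(w) = (-4 + 0)² = (-4)² = 16)
z(116) - M(G(10)) = 116² - 1*16 = 13456 - 16 = 13440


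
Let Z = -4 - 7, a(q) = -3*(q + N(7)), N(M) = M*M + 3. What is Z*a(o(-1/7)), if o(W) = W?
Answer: 11979/7 ≈ 1711.3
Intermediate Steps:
N(M) = 3 + M**2 (N(M) = M**2 + 3 = 3 + M**2)
a(q) = -156 - 3*q (a(q) = -3*(q + (3 + 7**2)) = -3*(q + (3 + 49)) = -3*(q + 52) = -3*(52 + q) = -156 - 3*q)
Z = -11
Z*a(o(-1/7)) = -11*(-156 - (-3)/7) = -11*(-156 - 3*(-1/7)) = -11*(-156 + 3/7) = -11*(-1089/7) = 11979/7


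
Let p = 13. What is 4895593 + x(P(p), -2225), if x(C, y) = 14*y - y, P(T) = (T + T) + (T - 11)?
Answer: 4866668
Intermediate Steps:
P(T) = -11 + 3*T (P(T) = 2*T + (-11 + T) = -11 + 3*T)
x(C, y) = 13*y
4895593 + x(P(p), -2225) = 4895593 + 13*(-2225) = 4895593 - 28925 = 4866668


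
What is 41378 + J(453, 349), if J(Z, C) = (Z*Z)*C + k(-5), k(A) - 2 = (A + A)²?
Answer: 71659421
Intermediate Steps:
k(A) = 2 + 4*A² (k(A) = 2 + (A + A)² = 2 + (2*A)² = 2 + 4*A²)
J(Z, C) = 102 + C*Z² (J(Z, C) = (Z*Z)*C + (2 + 4*(-5)²) = Z²*C + (2 + 4*25) = C*Z² + (2 + 100) = C*Z² + 102 = 102 + C*Z²)
41378 + J(453, 349) = 41378 + (102 + 349*453²) = 41378 + (102 + 349*205209) = 41378 + (102 + 71617941) = 41378 + 71618043 = 71659421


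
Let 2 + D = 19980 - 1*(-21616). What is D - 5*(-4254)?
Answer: 62864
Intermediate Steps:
D = 41594 (D = -2 + (19980 - 1*(-21616)) = -2 + (19980 + 21616) = -2 + 41596 = 41594)
D - 5*(-4254) = 41594 - 5*(-4254) = 41594 - 1*(-21270) = 41594 + 21270 = 62864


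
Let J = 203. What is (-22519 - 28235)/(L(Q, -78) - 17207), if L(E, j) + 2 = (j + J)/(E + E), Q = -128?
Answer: 4331008/1468543 ≈ 2.9492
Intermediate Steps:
L(E, j) = -2 + (203 + j)/(2*E) (L(E, j) = -2 + (j + 203)/(E + E) = -2 + (203 + j)/((2*E)) = -2 + (203 + j)*(1/(2*E)) = -2 + (203 + j)/(2*E))
(-22519 - 28235)/(L(Q, -78) - 17207) = (-22519 - 28235)/((½)*(203 - 78 - 4*(-128))/(-128) - 17207) = -50754/((½)*(-1/128)*(203 - 78 + 512) - 17207) = -50754/((½)*(-1/128)*637 - 17207) = -50754/(-637/256 - 17207) = -50754/(-4405629/256) = -50754*(-256/4405629) = 4331008/1468543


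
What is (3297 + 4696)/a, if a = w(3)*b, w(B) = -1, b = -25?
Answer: 7993/25 ≈ 319.72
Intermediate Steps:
a = 25 (a = -1*(-25) = 25)
(3297 + 4696)/a = (3297 + 4696)/25 = 7993*(1/25) = 7993/25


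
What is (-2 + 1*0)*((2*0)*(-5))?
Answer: 0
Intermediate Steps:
(-2 + 1*0)*((2*0)*(-5)) = (-2 + 0)*(0*(-5)) = -2*0 = 0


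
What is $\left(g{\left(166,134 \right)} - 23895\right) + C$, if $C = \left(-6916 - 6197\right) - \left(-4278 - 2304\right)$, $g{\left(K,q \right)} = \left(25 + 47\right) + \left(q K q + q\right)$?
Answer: $2950476$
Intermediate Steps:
$g{\left(K,q \right)} = 72 + q + K q^{2}$ ($g{\left(K,q \right)} = 72 + \left(K q q + q\right) = 72 + \left(K q^{2} + q\right) = 72 + \left(q + K q^{2}\right) = 72 + q + K q^{2}$)
$C = -6531$ ($C = \left(-6916 - 6197\right) - -6582 = -13113 + 6582 = -6531$)
$\left(g{\left(166,134 \right)} - 23895\right) + C = \left(\left(72 + 134 + 166 \cdot 134^{2}\right) - 23895\right) - 6531 = \left(\left(72 + 134 + 166 \cdot 17956\right) - 23895\right) - 6531 = \left(\left(72 + 134 + 2980696\right) - 23895\right) - 6531 = \left(2980902 - 23895\right) - 6531 = 2957007 - 6531 = 2950476$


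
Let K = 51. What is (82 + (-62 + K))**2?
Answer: 5041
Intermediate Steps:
(82 + (-62 + K))**2 = (82 + (-62 + 51))**2 = (82 - 11)**2 = 71**2 = 5041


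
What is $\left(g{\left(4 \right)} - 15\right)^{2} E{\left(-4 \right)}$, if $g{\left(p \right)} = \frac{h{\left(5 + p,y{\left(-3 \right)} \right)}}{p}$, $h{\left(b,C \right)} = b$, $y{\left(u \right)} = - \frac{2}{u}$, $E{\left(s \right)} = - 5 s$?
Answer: $\frac{13005}{4} \approx 3251.3$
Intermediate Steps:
$g{\left(p \right)} = \frac{5 + p}{p}$
$\left(g{\left(4 \right)} - 15\right)^{2} E{\left(-4 \right)} = \left(\frac{5 + 4}{4} - 15\right)^{2} \left(\left(-5\right) \left(-4\right)\right) = \left(\frac{1}{4} \cdot 9 - 15\right)^{2} \cdot 20 = \left(\frac{9}{4} - 15\right)^{2} \cdot 20 = \left(- \frac{51}{4}\right)^{2} \cdot 20 = \frac{2601}{16} \cdot 20 = \frac{13005}{4}$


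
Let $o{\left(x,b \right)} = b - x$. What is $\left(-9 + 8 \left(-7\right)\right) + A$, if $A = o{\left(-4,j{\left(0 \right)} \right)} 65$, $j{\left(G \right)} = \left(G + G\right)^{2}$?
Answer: $195$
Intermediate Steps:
$j{\left(G \right)} = 4 G^{2}$ ($j{\left(G \right)} = \left(2 G\right)^{2} = 4 G^{2}$)
$A = 260$ ($A = \left(4 \cdot 0^{2} - -4\right) 65 = \left(4 \cdot 0 + 4\right) 65 = \left(0 + 4\right) 65 = 4 \cdot 65 = 260$)
$\left(-9 + 8 \left(-7\right)\right) + A = \left(-9 + 8 \left(-7\right)\right) + 260 = \left(-9 - 56\right) + 260 = -65 + 260 = 195$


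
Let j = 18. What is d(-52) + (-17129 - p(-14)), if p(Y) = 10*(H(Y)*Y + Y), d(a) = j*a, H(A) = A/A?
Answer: -17785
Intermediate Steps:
H(A) = 1
d(a) = 18*a
p(Y) = 20*Y (p(Y) = 10*(1*Y + Y) = 10*(Y + Y) = 10*(2*Y) = 20*Y)
d(-52) + (-17129 - p(-14)) = 18*(-52) + (-17129 - 20*(-14)) = -936 + (-17129 - 1*(-280)) = -936 + (-17129 + 280) = -936 - 16849 = -17785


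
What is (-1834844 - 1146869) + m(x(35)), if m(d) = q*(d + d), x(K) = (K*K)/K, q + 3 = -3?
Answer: -2982133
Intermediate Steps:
q = -6 (q = -3 - 3 = -6)
x(K) = K (x(K) = K**2/K = K)
m(d) = -12*d (m(d) = -6*(d + d) = -12*d)
(-1834844 - 1146869) + m(x(35)) = (-1834844 - 1146869) - 12*35 = -2981713 - 420 = -2982133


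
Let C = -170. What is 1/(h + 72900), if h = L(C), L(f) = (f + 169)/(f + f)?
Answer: 340/24786001 ≈ 1.3717e-5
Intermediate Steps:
L(f) = (169 + f)/(2*f) (L(f) = (169 + f)/((2*f)) = (169 + f)*(1/(2*f)) = (169 + f)/(2*f))
h = 1/340 (h = (½)*(169 - 170)/(-170) = (½)*(-1/170)*(-1) = 1/340 ≈ 0.0029412)
1/(h + 72900) = 1/(1/340 + 72900) = 1/(24786001/340) = 340/24786001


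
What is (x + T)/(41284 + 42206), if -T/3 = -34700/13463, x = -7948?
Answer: -53449912/562012935 ≈ -0.095104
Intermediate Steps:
T = 104100/13463 (T = -(-104100)/13463 = -3*(-34700/13463) = 104100/13463 ≈ 7.7323)
(x + T)/(41284 + 42206) = (-7948 + 104100/13463)/(41284 + 42206) = -106899824/13463/83490 = -106899824/13463*1/83490 = -53449912/562012935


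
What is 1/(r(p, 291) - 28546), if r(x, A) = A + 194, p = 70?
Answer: -1/28061 ≈ -3.5637e-5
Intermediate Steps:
r(x, A) = 194 + A
1/(r(p, 291) - 28546) = 1/((194 + 291) - 28546) = 1/(485 - 28546) = 1/(-28061) = -1/28061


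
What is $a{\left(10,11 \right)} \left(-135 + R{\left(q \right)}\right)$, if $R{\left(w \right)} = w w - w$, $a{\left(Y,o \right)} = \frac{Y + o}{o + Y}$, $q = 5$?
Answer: $-115$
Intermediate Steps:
$a{\left(Y,o \right)} = 1$ ($a{\left(Y,o \right)} = \frac{Y + o}{Y + o} = 1$)
$R{\left(w \right)} = w^{2} - w$
$a{\left(10,11 \right)} \left(-135 + R{\left(q \right)}\right) = 1 \left(-135 + 5 \left(-1 + 5\right)\right) = 1 \left(-135 + 5 \cdot 4\right) = 1 \left(-135 + 20\right) = 1 \left(-115\right) = -115$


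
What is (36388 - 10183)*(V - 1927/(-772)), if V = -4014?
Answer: -81153766605/772 ≈ -1.0512e+8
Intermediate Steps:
(36388 - 10183)*(V - 1927/(-772)) = (36388 - 10183)*(-4014 - 1927/(-772)) = 26205*(-4014 - 1927*(-1/772)) = 26205*(-4014 + 1927/772) = 26205*(-3096881/772) = -81153766605/772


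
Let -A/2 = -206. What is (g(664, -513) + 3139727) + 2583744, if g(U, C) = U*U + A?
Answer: 6164779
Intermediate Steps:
A = 412 (A = -2*(-206) = 412)
g(U, C) = 412 + U² (g(U, C) = U*U + 412 = U² + 412 = 412 + U²)
(g(664, -513) + 3139727) + 2583744 = ((412 + 664²) + 3139727) + 2583744 = ((412 + 440896) + 3139727) + 2583744 = (441308 + 3139727) + 2583744 = 3581035 + 2583744 = 6164779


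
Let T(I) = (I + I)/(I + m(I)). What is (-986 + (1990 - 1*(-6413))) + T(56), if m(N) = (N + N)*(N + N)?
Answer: 1668827/225 ≈ 7417.0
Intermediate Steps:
m(N) = 4*N² (m(N) = (2*N)*(2*N) = 4*N²)
T(I) = 2*I/(I + 4*I²) (T(I) = (I + I)/(I + 4*I²) = (2*I)/(I + 4*I²) = 2*I/(I + 4*I²))
(-986 + (1990 - 1*(-6413))) + T(56) = (-986 + (1990 - 1*(-6413))) + 2/(1 + 4*56) = (-986 + (1990 + 6413)) + 2/(1 + 224) = (-986 + 8403) + 2/225 = 7417 + 2*(1/225) = 7417 + 2/225 = 1668827/225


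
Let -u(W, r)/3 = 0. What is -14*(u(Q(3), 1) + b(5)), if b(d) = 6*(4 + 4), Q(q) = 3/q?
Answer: -672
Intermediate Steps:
u(W, r) = 0 (u(W, r) = -3*0 = 0)
b(d) = 48 (b(d) = 6*8 = 48)
-14*(u(Q(3), 1) + b(5)) = -14*(0 + 48) = -14*48 = -672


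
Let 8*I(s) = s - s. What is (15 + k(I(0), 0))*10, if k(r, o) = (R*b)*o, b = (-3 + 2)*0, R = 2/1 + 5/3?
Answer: 150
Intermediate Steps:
R = 11/3 (R = 2*1 + 5*(1/3) = 2 + 5/3 = 11/3 ≈ 3.6667)
I(s) = 0 (I(s) = (s - s)/8 = (1/8)*0 = 0)
b = 0 (b = -1*0 = 0)
k(r, o) = 0 (k(r, o) = ((11/3)*0)*o = 0*o = 0)
(15 + k(I(0), 0))*10 = (15 + 0)*10 = 15*10 = 150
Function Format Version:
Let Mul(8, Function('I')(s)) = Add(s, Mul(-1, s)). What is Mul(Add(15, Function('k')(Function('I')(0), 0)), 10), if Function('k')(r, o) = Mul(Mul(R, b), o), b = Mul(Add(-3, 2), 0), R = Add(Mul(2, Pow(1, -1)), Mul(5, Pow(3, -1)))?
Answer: 150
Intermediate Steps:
R = Rational(11, 3) (R = Add(Mul(2, 1), Mul(5, Rational(1, 3))) = Add(2, Rational(5, 3)) = Rational(11, 3) ≈ 3.6667)
Function('I')(s) = 0 (Function('I')(s) = Mul(Rational(1, 8), Add(s, Mul(-1, s))) = Mul(Rational(1, 8), 0) = 0)
b = 0 (b = Mul(-1, 0) = 0)
Function('k')(r, o) = 0 (Function('k')(r, o) = Mul(Mul(Rational(11, 3), 0), o) = Mul(0, o) = 0)
Mul(Add(15, Function('k')(Function('I')(0), 0)), 10) = Mul(Add(15, 0), 10) = Mul(15, 10) = 150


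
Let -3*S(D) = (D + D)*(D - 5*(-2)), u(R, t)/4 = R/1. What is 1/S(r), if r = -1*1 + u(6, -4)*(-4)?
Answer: -1/5626 ≈ -0.00017775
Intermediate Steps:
u(R, t) = 4*R (u(R, t) = 4*(R/1) = 4*(R*1) = 4*R)
r = -97 (r = -1*1 + (4*6)*(-4) = -1 + 24*(-4) = -1 - 96 = -97)
S(D) = -2*D*(10 + D)/3 (S(D) = -(D + D)*(D - 5*(-2))/3 = -2*D*(D + 10)/3 = -2*D*(10 + D)/3)
1/S(r) = 1/(-⅔*(-97)*(10 - 97)) = 1/(-⅔*(-97)*(-87)) = 1/(-5626) = -1/5626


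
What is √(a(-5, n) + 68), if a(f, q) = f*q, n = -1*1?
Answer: √73 ≈ 8.5440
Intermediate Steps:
n = -1
√(a(-5, n) + 68) = √(-5*(-1) + 68) = √(5 + 68) = √73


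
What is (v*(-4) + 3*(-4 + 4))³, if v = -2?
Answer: 512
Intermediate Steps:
(v*(-4) + 3*(-4 + 4))³ = (-2*(-4) + 3*(-4 + 4))³ = (8 + 3*0)³ = (8 + 0)³ = 8³ = 512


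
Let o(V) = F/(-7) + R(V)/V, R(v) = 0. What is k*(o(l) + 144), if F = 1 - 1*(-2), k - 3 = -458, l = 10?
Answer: -65325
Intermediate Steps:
k = -455 (k = 3 - 458 = -455)
F = 3 (F = 1 + 2 = 3)
o(V) = -3/7 (o(V) = 3/(-7) + 0/V = 3*(-⅐) + 0 = -3/7 + 0 = -3/7)
k*(o(l) + 144) = -455*(-3/7 + 144) = -455*1005/7 = -65325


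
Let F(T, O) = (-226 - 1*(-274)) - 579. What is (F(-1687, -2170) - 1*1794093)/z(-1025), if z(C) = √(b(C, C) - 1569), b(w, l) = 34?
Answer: 1794624*I*√1535/1535 ≈ 45806.0*I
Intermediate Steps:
F(T, O) = -531 (F(T, O) = (-226 + 274) - 579 = 48 - 579 = -531)
z(C) = I*√1535 (z(C) = √(34 - 1569) = √(-1535) = I*√1535)
(F(-1687, -2170) - 1*1794093)/z(-1025) = (-531 - 1*1794093)/((I*√1535)) = (-531 - 1794093)*(-I*√1535/1535) = -(-1794624)*I*√1535/1535 = 1794624*I*√1535/1535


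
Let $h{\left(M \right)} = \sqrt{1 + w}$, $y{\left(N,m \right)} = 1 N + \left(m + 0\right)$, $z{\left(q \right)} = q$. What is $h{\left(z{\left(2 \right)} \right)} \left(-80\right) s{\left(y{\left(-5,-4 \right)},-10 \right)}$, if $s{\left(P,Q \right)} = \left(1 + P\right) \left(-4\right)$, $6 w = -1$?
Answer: $- \frac{1280 \sqrt{30}}{3} \approx -2336.9$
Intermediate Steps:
$w = - \frac{1}{6}$ ($w = \frac{1}{6} \left(-1\right) = - \frac{1}{6} \approx -0.16667$)
$y{\left(N,m \right)} = N + m$
$s{\left(P,Q \right)} = -4 - 4 P$
$h{\left(M \right)} = \frac{\sqrt{30}}{6}$ ($h{\left(M \right)} = \sqrt{1 - \frac{1}{6}} = \sqrt{\frac{5}{6}} = \frac{\sqrt{30}}{6}$)
$h{\left(z{\left(2 \right)} \right)} \left(-80\right) s{\left(y{\left(-5,-4 \right)},-10 \right)} = \frac{\sqrt{30}}{6} \left(-80\right) \left(-4 - 4 \left(-5 - 4\right)\right) = - \frac{40 \sqrt{30}}{3} \left(-4 - -36\right) = - \frac{40 \sqrt{30}}{3} \left(-4 + 36\right) = - \frac{40 \sqrt{30}}{3} \cdot 32 = - \frac{1280 \sqrt{30}}{3}$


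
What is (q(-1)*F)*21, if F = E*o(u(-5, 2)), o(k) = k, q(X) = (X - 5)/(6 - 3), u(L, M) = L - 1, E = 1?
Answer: 252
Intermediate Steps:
u(L, M) = -1 + L
q(X) = -5/3 + X/3 (q(X) = (-5 + X)/3 = (-5 + X)*(1/3) = -5/3 + X/3)
F = -6 (F = 1*(-1 - 5) = 1*(-6) = -6)
(q(-1)*F)*21 = ((-5/3 + (1/3)*(-1))*(-6))*21 = ((-5/3 - 1/3)*(-6))*21 = -2*(-6)*21 = 12*21 = 252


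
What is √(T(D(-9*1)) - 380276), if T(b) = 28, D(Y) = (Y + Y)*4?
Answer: 2*I*√95062 ≈ 616.64*I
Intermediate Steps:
D(Y) = 8*Y (D(Y) = (2*Y)*4 = 8*Y)
√(T(D(-9*1)) - 380276) = √(28 - 380276) = √(-380248) = 2*I*√95062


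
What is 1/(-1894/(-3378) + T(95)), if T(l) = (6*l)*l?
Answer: 1689/91460297 ≈ 1.8467e-5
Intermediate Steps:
T(l) = 6*l**2
1/(-1894/(-3378) + T(95)) = 1/(-1894/(-3378) + 6*95**2) = 1/(-1894*(-1/3378) + 6*9025) = 1/(947/1689 + 54150) = 1/(91460297/1689) = 1689/91460297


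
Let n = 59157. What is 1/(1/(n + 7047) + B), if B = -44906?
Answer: -66204/2972956823 ≈ -2.2269e-5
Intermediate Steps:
1/(1/(n + 7047) + B) = 1/(1/(59157 + 7047) - 44906) = 1/(1/66204 - 44906) = 1/(-2972956823/66204) = -66204/2972956823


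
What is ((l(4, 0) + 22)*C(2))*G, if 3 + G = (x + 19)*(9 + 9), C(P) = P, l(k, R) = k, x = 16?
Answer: 32604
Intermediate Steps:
G = 627 (G = -3 + (16 + 19)*(9 + 9) = -3 + 35*18 = -3 + 630 = 627)
((l(4, 0) + 22)*C(2))*G = ((4 + 22)*2)*627 = (26*2)*627 = 52*627 = 32604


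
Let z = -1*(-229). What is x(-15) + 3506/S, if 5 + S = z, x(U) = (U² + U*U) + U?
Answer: 50473/112 ≈ 450.65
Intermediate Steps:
z = 229
x(U) = U + 2*U² (x(U) = (U² + U²) + U = 2*U² + U = U + 2*U²)
S = 224 (S = -5 + 229 = 224)
x(-15) + 3506/S = -15*(1 + 2*(-15)) + 3506/224 = -15*(1 - 30) + 3506*(1/224) = -15*(-29) + 1753/112 = 435 + 1753/112 = 50473/112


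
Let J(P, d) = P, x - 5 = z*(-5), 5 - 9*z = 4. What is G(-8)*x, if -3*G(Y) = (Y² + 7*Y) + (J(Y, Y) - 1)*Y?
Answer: -3200/27 ≈ -118.52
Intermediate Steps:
z = ⅑ (z = 5/9 - ⅑*4 = 5/9 - 4/9 = ⅑ ≈ 0.11111)
x = 40/9 (x = 5 + (⅑)*(-5) = 5 - 5/9 = 40/9 ≈ 4.4444)
G(Y) = -7*Y/3 - Y²/3 - Y*(-1 + Y)/3 (G(Y) = -((Y² + 7*Y) + (Y - 1)*Y)/3 = -((Y² + 7*Y) + (-1 + Y)*Y)/3 = -((Y² + 7*Y) + Y*(-1 + Y))/3 = -(Y² + 7*Y + Y*(-1 + Y))/3 = -7*Y/3 - Y²/3 - Y*(-1 + Y)/3)
G(-8)*x = -⅔*(-8)*(3 - 8)*(40/9) = -⅔*(-8)*(-5)*(40/9) = -80/3*40/9 = -3200/27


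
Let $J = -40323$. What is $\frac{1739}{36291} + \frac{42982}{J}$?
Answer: $- \frac{496579355}{487787331} \approx -1.018$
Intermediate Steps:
$\frac{1739}{36291} + \frac{42982}{J} = \frac{1739}{36291} + \frac{42982}{-40323} = 1739 \cdot \frac{1}{36291} + 42982 \left(- \frac{1}{40323}\right) = \frac{1739}{36291} - \frac{42982}{40323} = - \frac{496579355}{487787331}$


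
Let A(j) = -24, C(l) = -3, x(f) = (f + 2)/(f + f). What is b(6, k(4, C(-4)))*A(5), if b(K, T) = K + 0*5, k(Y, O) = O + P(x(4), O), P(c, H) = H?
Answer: -144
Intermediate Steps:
x(f) = (2 + f)/(2*f) (x(f) = (2 + f)/((2*f)) = (2 + f)*(1/(2*f)) = (2 + f)/(2*f))
k(Y, O) = 2*O (k(Y, O) = O + O = 2*O)
b(K, T) = K (b(K, T) = K + 0 = K)
b(6, k(4, C(-4)))*A(5) = 6*(-24) = -144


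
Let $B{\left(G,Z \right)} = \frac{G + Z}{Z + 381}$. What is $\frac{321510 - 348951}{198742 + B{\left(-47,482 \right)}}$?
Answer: $- \frac{23681583}{171514781} \approx -0.13807$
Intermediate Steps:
$B{\left(G,Z \right)} = \frac{G + Z}{381 + Z}$
$\frac{321510 - 348951}{198742 + B{\left(-47,482 \right)}} = \frac{321510 - 348951}{198742 + \frac{-47 + 482}{381 + 482}} = \frac{321510 - 348951}{198742 + \frac{1}{863} \cdot 435} = - \frac{27441}{198742 + \frac{1}{863} \cdot 435} = - \frac{27441}{198742 + \frac{435}{863}} = - \frac{27441}{\frac{171514781}{863}} = \left(-27441\right) \frac{863}{171514781} = - \frac{23681583}{171514781}$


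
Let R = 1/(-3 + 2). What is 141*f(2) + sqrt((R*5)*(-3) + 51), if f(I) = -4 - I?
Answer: -846 + sqrt(66) ≈ -837.88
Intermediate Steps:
R = -1 (R = 1/(-1) = -1)
141*f(2) + sqrt((R*5)*(-3) + 51) = 141*(-4 - 1*2) + sqrt(-1*5*(-3) + 51) = 141*(-4 - 2) + sqrt(-5*(-3) + 51) = 141*(-6) + sqrt(15 + 51) = -846 + sqrt(66)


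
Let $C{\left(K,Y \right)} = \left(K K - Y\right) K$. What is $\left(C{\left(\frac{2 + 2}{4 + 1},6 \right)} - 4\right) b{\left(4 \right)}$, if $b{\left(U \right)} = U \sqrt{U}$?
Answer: $- \frac{8288}{125} \approx -66.304$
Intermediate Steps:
$b{\left(U \right)} = U^{\frac{3}{2}}$
$C{\left(K,Y \right)} = K \left(K^{2} - Y\right)$ ($C{\left(K,Y \right)} = \left(K^{2} - Y\right) K = K \left(K^{2} - Y\right)$)
$\left(C{\left(\frac{2 + 2}{4 + 1},6 \right)} - 4\right) b{\left(4 \right)} = \left(\frac{2 + 2}{4 + 1} \left(\left(\frac{2 + 2}{4 + 1}\right)^{2} - 6\right) - 4\right) 4^{\frac{3}{2}} = \left(\frac{4}{5} \left(\left(\frac{4}{5}\right)^{2} - 6\right) - 4\right) 8 = \left(4 \cdot \frac{1}{5} \left(\left(4 \cdot \frac{1}{5}\right)^{2} - 6\right) - 4\right) 8 = \left(\frac{4 \left(\left(\frac{4}{5}\right)^{2} - 6\right)}{5} - 4\right) 8 = \left(\frac{4 \left(\frac{16}{25} - 6\right)}{5} - 4\right) 8 = \left(\frac{4}{5} \left(- \frac{134}{25}\right) - 4\right) 8 = \left(- \frac{536}{125} - 4\right) 8 = \left(- \frac{1036}{125}\right) 8 = - \frac{8288}{125}$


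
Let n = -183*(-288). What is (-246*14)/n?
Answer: -287/4392 ≈ -0.065346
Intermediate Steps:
n = 52704
(-246*14)/n = -246*14/52704 = -3444*1/52704 = -287/4392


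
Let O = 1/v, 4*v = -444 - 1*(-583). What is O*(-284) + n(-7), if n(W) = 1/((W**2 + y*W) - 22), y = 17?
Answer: -104651/12788 ≈ -8.1835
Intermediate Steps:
v = 139/4 (v = (-444 - 1*(-583))/4 = (-444 + 583)/4 = (1/4)*139 = 139/4 ≈ 34.750)
n(W) = 1/(-22 + W**2 + 17*W) (n(W) = 1/((W**2 + 17*W) - 22) = 1/(-22 + W**2 + 17*W))
O = 4/139 (O = 1/(139/4) = 4/139 ≈ 0.028777)
O*(-284) + n(-7) = (4/139)*(-284) + 1/(-22 + (-7)**2 + 17*(-7)) = -1136/139 + 1/(-22 + 49 - 119) = -1136/139 + 1/(-92) = -1136/139 - 1/92 = -104651/12788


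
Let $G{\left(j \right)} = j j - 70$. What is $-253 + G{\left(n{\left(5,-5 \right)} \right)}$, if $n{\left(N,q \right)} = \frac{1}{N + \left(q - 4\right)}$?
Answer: $- \frac{5167}{16} \approx -322.94$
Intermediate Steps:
$n{\left(N,q \right)} = \frac{1}{-4 + N + q}$ ($n{\left(N,q \right)} = \frac{1}{N + \left(q - 4\right)} = \frac{1}{N + \left(-4 + q\right)} = \frac{1}{-4 + N + q}$)
$G{\left(j \right)} = -70 + j^{2}$ ($G{\left(j \right)} = j^{2} - 70 = -70 + j^{2}$)
$-253 + G{\left(n{\left(5,-5 \right)} \right)} = -253 - \left(70 - \left(\frac{1}{-4 + 5 - 5}\right)^{2}\right) = -253 - \left(70 - \left(\frac{1}{-4}\right)^{2}\right) = -253 - \left(70 - \left(- \frac{1}{4}\right)^{2}\right) = -253 + \left(-70 + \frac{1}{16}\right) = -253 - \frac{1119}{16} = - \frac{5167}{16}$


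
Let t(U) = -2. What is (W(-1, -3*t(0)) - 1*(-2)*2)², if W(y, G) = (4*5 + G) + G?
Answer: 1296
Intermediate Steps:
W(y, G) = 20 + 2*G (W(y, G) = (20 + G) + G = 20 + 2*G)
(W(-1, -3*t(0)) - 1*(-2)*2)² = ((20 + 2*(-3*(-2))) - 1*(-2)*2)² = ((20 + 2*6) + 2*2)² = ((20 + 12) + 4)² = (32 + 4)² = 36² = 1296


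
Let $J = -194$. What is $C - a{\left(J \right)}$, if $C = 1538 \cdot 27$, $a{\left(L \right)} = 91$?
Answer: $41435$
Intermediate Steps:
$C = 41526$
$C - a{\left(J \right)} = 41526 - 91 = 41435$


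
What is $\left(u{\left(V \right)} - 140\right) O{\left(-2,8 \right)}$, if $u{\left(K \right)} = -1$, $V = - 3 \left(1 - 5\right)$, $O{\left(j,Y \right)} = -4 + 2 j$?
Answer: $1128$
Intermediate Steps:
$V = 12$ ($V = \left(-3\right) \left(-4\right) = 12$)
$\left(u{\left(V \right)} - 140\right) O{\left(-2,8 \right)} = \left(-1 - 140\right) \left(-4 + 2 \left(-2\right)\right) = - 141 \left(-4 - 4\right) = \left(-141\right) \left(-8\right) = 1128$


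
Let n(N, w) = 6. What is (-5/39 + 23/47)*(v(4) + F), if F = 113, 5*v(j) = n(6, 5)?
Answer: 378002/9165 ≈ 41.244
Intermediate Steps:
v(j) = 6/5 (v(j) = (⅕)*6 = 6/5)
(-5/39 + 23/47)*(v(4) + F) = (-5/39 + 23/47)*(6/5 + 113) = (-5*1/39 + 23*(1/47))*(571/5) = (-5/39 + 23/47)*(571/5) = (662/1833)*(571/5) = 378002/9165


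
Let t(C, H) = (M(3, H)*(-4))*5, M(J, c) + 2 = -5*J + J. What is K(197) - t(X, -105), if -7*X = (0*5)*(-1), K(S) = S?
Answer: -83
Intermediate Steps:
X = 0 (X = -0*5*(-1)/7 = -0*(-1) = -⅐*0 = 0)
M(J, c) = -2 - 4*J (M(J, c) = -2 + (-5*J + J) = -2 - 4*J)
t(C, H) = 280 (t(C, H) = ((-2 - 4*3)*(-4))*5 = ((-2 - 12)*(-4))*5 = -14*(-4)*5 = 56*5 = 280)
K(197) - t(X, -105) = 197 - 1*280 = 197 - 280 = -83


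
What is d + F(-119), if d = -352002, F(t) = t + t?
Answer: -352240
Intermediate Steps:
F(t) = 2*t
d + F(-119) = -352002 + 2*(-119) = -352002 - 238 = -352240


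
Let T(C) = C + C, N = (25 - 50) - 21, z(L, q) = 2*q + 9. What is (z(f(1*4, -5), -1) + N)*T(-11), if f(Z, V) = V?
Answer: 858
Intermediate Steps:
z(L, q) = 9 + 2*q
N = -46 (N = -25 - 21 = -46)
T(C) = 2*C
(z(f(1*4, -5), -1) + N)*T(-11) = ((9 + 2*(-1)) - 46)*(2*(-11)) = ((9 - 2) - 46)*(-22) = (7 - 46)*(-22) = -39*(-22) = 858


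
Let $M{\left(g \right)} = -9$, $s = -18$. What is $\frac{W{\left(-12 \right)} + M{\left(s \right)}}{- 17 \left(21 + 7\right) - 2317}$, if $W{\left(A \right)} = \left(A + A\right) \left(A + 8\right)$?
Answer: $- \frac{29}{931} \approx -0.031149$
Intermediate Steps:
$W{\left(A \right)} = 2 A \left(8 + A\right)$
$\frac{W{\left(-12 \right)} + M{\left(s \right)}}{- 17 \left(21 + 7\right) - 2317} = \frac{2 \left(-12\right) \left(8 - 12\right) - 9}{- 17 \left(21 + 7\right) - 2317} = \frac{2 \left(-12\right) \left(-4\right) - 9}{\left(-17\right) 28 - 2317} = \frac{96 - 9}{-476 - 2317} = \frac{87}{-2793} = 87 \left(- \frac{1}{2793}\right) = - \frac{29}{931}$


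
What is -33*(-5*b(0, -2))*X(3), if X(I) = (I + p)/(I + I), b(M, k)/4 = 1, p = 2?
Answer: 550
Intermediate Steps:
b(M, k) = 4 (b(M, k) = 4*1 = 4)
X(I) = (2 + I)/(2*I) (X(I) = (I + 2)/(I + I) = (2 + I)/((2*I)) = (2 + I)*(1/(2*I)) = (2 + I)/(2*I))
-33*(-5*b(0, -2))*X(3) = -33*(-5*4)*(½)*(2 + 3)/3 = -(-660)*(½)*(⅓)*5 = -(-660)*5/6 = -33*(-50/3) = 550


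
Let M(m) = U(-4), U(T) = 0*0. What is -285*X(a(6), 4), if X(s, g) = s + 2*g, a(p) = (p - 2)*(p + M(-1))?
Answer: -9120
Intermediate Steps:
U(T) = 0
M(m) = 0
a(p) = p*(-2 + p) (a(p) = (p - 2)*(p + 0) = (-2 + p)*p = p*(-2 + p))
-285*X(a(6), 4) = -285*(6*(-2 + 6) + 2*4) = -285*(6*4 + 8) = -285*(24 + 8) = -285*32 = -9120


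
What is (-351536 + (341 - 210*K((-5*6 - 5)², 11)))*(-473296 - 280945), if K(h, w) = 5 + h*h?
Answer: 237950586752295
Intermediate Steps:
K(h, w) = 5 + h²
(-351536 + (341 - 210*K((-5*6 - 5)², 11)))*(-473296 - 280945) = (-351536 + (341 - 210*(5 + ((-5*6 - 5)²)²)))*(-473296 - 280945) = (-351536 + (341 - 210*(5 + ((-30 - 5)²)²)))*(-754241) = (-351536 + (341 - 210*(5 + ((-35)²)²)))*(-754241) = (-351536 + (341 - 210*(5 + 1225²)))*(-754241) = (-351536 + (341 - 210*(5 + 1500625)))*(-754241) = (-351536 + (341 - 210*1500630))*(-754241) = (-351536 + (341 - 315132300))*(-754241) = (-351536 - 315131959)*(-754241) = -315483495*(-754241) = 237950586752295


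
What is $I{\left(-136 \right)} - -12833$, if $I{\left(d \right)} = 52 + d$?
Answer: $12749$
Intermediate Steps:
$I{\left(-136 \right)} - -12833 = \left(52 - 136\right) - -12833 = -84 + 12833 = 12749$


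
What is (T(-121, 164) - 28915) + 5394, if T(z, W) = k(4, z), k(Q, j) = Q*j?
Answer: -24005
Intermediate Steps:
T(z, W) = 4*z
(T(-121, 164) - 28915) + 5394 = (4*(-121) - 28915) + 5394 = (-484 - 28915) + 5394 = -29399 + 5394 = -24005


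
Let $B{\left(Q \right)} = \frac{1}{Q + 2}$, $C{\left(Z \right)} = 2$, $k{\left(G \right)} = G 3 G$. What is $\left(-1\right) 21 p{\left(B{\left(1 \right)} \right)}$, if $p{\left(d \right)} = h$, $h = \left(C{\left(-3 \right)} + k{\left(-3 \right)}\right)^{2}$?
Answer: $-17661$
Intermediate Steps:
$k{\left(G \right)} = 3 G^{2}$ ($k{\left(G \right)} = 3 G G = 3 G^{2}$)
$B{\left(Q \right)} = \frac{1}{2 + Q}$
$h = 841$ ($h = \left(2 + 3 \left(-3\right)^{2}\right)^{2} = \left(2 + 3 \cdot 9\right)^{2} = \left(2 + 27\right)^{2} = 29^{2} = 841$)
$p{\left(d \right)} = 841$
$\left(-1\right) 21 p{\left(B{\left(1 \right)} \right)} = \left(-1\right) 21 \cdot 841 = \left(-21\right) 841 = -17661$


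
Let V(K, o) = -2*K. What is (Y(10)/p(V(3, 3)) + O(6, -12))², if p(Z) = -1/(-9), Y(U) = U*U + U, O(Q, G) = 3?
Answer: 986049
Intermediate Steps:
Y(U) = U + U² (Y(U) = U² + U = U + U²)
p(Z) = ⅑ (p(Z) = -1*(-⅑) = ⅑)
(Y(10)/p(V(3, 3)) + O(6, -12))² = ((10*(1 + 10))/(⅑) + 3)² = ((10*11)*9 + 3)² = (110*9 + 3)² = (990 + 3)² = 993² = 986049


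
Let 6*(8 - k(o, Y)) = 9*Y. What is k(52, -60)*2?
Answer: 196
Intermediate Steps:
k(o, Y) = 8 - 3*Y/2
k(52, -60)*2 = (8 - 3/2*(-60))*2 = (8 + 90)*2 = 98*2 = 196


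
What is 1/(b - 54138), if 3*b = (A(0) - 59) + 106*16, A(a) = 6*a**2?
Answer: -3/160777 ≈ -1.8659e-5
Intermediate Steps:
b = 1637/3 (b = ((6*0**2 - 59) + 106*16)/3 = ((6*0 - 59) + 1696)/3 = ((0 - 59) + 1696)/3 = (-59 + 1696)/3 = (1/3)*1637 = 1637/3 ≈ 545.67)
1/(b - 54138) = 1/(1637/3 - 54138) = 1/(-160777/3) = -3/160777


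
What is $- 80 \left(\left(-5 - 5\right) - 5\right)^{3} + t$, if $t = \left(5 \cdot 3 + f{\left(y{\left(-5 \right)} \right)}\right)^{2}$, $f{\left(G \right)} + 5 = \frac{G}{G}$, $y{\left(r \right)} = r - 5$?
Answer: $270121$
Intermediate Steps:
$y{\left(r \right)} = -5 + r$
$f{\left(G \right)} = -4$ ($f{\left(G \right)} = -5 + \frac{G}{G} = -5 + 1 = -4$)
$t = 121$ ($t = \left(5 \cdot 3 - 4\right)^{2} = \left(15 - 4\right)^{2} = 11^{2} = 121$)
$- 80 \left(\left(-5 - 5\right) - 5\right)^{3} + t = - 80 \left(\left(-5 - 5\right) - 5\right)^{3} + 121 = - 80 \left(-10 - 5\right)^{3} + 121 = - 80 \left(-15\right)^{3} + 121 = \left(-80\right) \left(-3375\right) + 121 = 270000 + 121 = 270121$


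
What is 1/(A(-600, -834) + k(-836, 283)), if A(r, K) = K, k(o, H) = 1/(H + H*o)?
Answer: -236305/197078371 ≈ -0.0011990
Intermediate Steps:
1/(A(-600, -834) + k(-836, 283)) = 1/(-834 + 1/(283*(1 - 836))) = 1/(-834 + (1/283)/(-835)) = 1/(-834 + (1/283)*(-1/835)) = 1/(-834 - 1/236305) = 1/(-197078371/236305) = -236305/197078371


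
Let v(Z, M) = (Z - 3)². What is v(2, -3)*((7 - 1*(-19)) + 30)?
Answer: 56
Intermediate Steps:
v(Z, M) = (-3 + Z)²
v(2, -3)*((7 - 1*(-19)) + 30) = (-3 + 2)²*((7 - 1*(-19)) + 30) = (-1)²*((7 + 19) + 30) = 1*(26 + 30) = 1*56 = 56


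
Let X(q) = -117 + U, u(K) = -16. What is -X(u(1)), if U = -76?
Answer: 193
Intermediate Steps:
X(q) = -193 (X(q) = -117 - 76 = -193)
-X(u(1)) = -1*(-193) = 193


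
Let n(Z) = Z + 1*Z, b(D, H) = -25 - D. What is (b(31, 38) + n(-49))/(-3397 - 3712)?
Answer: 154/7109 ≈ 0.021663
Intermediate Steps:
n(Z) = 2*Z (n(Z) = Z + Z = 2*Z)
(b(31, 38) + n(-49))/(-3397 - 3712) = ((-25 - 1*31) + 2*(-49))/(-3397 - 3712) = ((-25 - 31) - 98)/(-7109) = (-56 - 98)*(-1/7109) = -154*(-1/7109) = 154/7109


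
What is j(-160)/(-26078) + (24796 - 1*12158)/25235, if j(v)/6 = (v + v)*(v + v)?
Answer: -7587405118/329039165 ≈ -23.059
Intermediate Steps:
j(v) = 24*v² (j(v) = 6*((v + v)*(v + v)) = 6*((2*v)*(2*v)) = 6*(4*v²) = 24*v²)
j(-160)/(-26078) + (24796 - 1*12158)/25235 = (24*(-160)²)/(-26078) + (24796 - 1*12158)/25235 = (24*25600)*(-1/26078) + (24796 - 12158)*(1/25235) = 614400*(-1/26078) + 12638*(1/25235) = -307200/13039 + 12638/25235 = -7587405118/329039165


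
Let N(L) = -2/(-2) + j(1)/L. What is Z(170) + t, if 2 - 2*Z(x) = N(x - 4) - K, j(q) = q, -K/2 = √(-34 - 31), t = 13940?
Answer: 4628245/332 - I*√65 ≈ 13941.0 - 8.0623*I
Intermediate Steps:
K = -2*I*√65 (K = -2*√(-34 - 31) = -2*I*√65 ≈ -16.125*I)
N(L) = 1 + 1/L (N(L) = -2/(-2) + 1/L = -2*(-½) + 1/L = 1 + 1/L)
Z(x) = 1 - I*√65 - (-3 + x)/(2*(-4 + x)) (Z(x) = 1 - ((1 + (x - 4))/(x - 4) - (-2)*I*√65)/2 = 1 - ((1 + (-4 + x))/(-4 + x) + 2*I*√65)/2 = 1 - ((-3 + x)/(-4 + x) + 2*I*√65)/2 = 1 + (-I*√65 - (-3 + x)/(2*(-4 + x))) = 1 - I*√65 - (-3 + x)/(2*(-4 + x)))
Z(170) + t = (3 - 1*170 + 2*(1 - I*√65)*(-4 + 170))/(2*(-4 + 170)) + 13940 = (½)*(3 - 170 + 2*(1 - I*√65)*166)/166 + 13940 = (½)*(1/166)*(3 - 170 + (332 - 332*I*√65)) + 13940 = (½)*(1/166)*(165 - 332*I*√65) + 13940 = (165/332 - I*√65) + 13940 = 4628245/332 - I*√65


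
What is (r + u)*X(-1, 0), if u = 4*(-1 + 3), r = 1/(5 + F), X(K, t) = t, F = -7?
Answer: 0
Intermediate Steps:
r = -½ (r = 1/(5 - 7) = 1/(-2) = -½ ≈ -0.50000)
u = 8 (u = 4*2 = 8)
(r + u)*X(-1, 0) = (-½ + 8)*0 = (15/2)*0 = 0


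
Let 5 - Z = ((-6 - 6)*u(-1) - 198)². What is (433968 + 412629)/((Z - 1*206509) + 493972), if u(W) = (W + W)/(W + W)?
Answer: 29193/8392 ≈ 3.4787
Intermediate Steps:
u(W) = 1 (u(W) = (2*W)/((2*W)) = (2*W)*(1/(2*W)) = 1)
Z = -44095 (Z = 5 - ((-6 - 6)*1 - 198)² = 5 - (-12*1 - 198)² = 5 - (-12 - 198)² = 5 - 1*(-210)² = 5 - 1*44100 = 5 - 44100 = -44095)
(433968 + 412629)/((Z - 1*206509) + 493972) = (433968 + 412629)/((-44095 - 1*206509) + 493972) = 846597/((-44095 - 206509) + 493972) = 846597/(-250604 + 493972) = 846597/243368 = 846597*(1/243368) = 29193/8392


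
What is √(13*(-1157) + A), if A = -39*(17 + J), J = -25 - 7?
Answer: 2*I*√3614 ≈ 120.23*I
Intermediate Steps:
J = -32
A = 585 (A = -39*(17 - 32) = -39*(-15) = 585)
√(13*(-1157) + A) = √(13*(-1157) + 585) = √(-15041 + 585) = √(-14456) = 2*I*√3614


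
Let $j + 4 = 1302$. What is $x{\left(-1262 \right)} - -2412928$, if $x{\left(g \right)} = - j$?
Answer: $2411630$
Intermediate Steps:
$j = 1298$ ($j = -4 + 1302 = 1298$)
$x{\left(g \right)} = -1298$ ($x{\left(g \right)} = \left(-1\right) 1298 = -1298$)
$x{\left(-1262 \right)} - -2412928 = -1298 - -2412928 = -1298 + 2412928 = 2411630$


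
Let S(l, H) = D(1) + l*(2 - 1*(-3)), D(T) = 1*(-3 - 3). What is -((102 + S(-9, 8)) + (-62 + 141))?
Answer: -130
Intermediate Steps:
D(T) = -6 (D(T) = 1*(-6) = -6)
S(l, H) = -6 + 5*l (S(l, H) = -6 + l*(2 - 1*(-3)) = -6 + l*(2 + 3) = -6 + l*5 = -6 + 5*l)
-((102 + S(-9, 8)) + (-62 + 141)) = -((102 + (-6 + 5*(-9))) + (-62 + 141)) = -((102 + (-6 - 45)) + 79) = -((102 - 51) + 79) = -(51 + 79) = -1*130 = -130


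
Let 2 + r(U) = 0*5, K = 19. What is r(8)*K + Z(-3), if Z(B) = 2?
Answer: -36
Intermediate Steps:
r(U) = -2 (r(U) = -2 + 0*5 = -2 + 0 = -2)
r(8)*K + Z(-3) = -2*19 + 2 = -38 + 2 = -36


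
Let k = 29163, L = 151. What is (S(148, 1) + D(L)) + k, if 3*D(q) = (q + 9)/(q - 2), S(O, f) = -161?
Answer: 12964054/447 ≈ 29002.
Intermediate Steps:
D(q) = (9 + q)/(3*(-2 + q)) (D(q) = ((q + 9)/(q - 2))/3 = ((9 + q)/(-2 + q))/3 = (9 + q)/(3*(-2 + q)))
(S(148, 1) + D(L)) + k = (-161 + (9 + 151)/(3*(-2 + 151))) + 29163 = (-161 + (1/3)*160/149) + 29163 = (-161 + (1/3)*(1/149)*160) + 29163 = (-161 + 160/447) + 29163 = -71807/447 + 29163 = 12964054/447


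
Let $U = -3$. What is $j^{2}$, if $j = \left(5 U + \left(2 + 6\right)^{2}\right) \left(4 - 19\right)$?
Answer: $540225$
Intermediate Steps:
$j = -735$ ($j = \left(5 \left(-3\right) + \left(2 + 6\right)^{2}\right) \left(4 - 19\right) = \left(-15 + 8^{2}\right) \left(-15\right) = \left(-15 + 64\right) \left(-15\right) = 49 \left(-15\right) = -735$)
$j^{2} = \left(-735\right)^{2} = 540225$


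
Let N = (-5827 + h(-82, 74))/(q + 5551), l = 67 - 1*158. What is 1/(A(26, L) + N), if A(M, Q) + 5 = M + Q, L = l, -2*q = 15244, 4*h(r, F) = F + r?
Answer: -2071/139141 ≈ -0.014884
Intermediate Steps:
h(r, F) = F/4 + r/4 (h(r, F) = (F + r)/4 = F/4 + r/4)
l = -91 (l = 67 - 158 = -91)
q = -7622 (q = -½*15244 = -7622)
L = -91
A(M, Q) = -5 + M + Q (A(M, Q) = -5 + (M + Q) = -5 + M + Q)
N = 5829/2071 (N = (-5827 + ((¼)*74 + (¼)*(-82)))/(-7622 + 5551) = (-5827 + (37/2 - 41/2))/(-2071) = (-5827 - 2)*(-1/2071) = -5829*(-1/2071) = 5829/2071 ≈ 2.8146)
1/(A(26, L) + N) = 1/((-5 + 26 - 91) + 5829/2071) = 1/(-70 + 5829/2071) = 1/(-139141/2071) = -2071/139141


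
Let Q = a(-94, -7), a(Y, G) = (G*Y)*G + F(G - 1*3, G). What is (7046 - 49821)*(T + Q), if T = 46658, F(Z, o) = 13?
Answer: -1799330375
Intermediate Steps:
a(Y, G) = 13 + Y*G² (a(Y, G) = (G*Y)*G + 13 = Y*G² + 13 = 13 + Y*G²)
Q = -4593 (Q = 13 - 94*(-7)² = 13 - 94*49 = 13 - 4606 = -4593)
(7046 - 49821)*(T + Q) = (7046 - 49821)*(46658 - 4593) = -42775*42065 = -1799330375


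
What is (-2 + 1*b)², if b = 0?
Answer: 4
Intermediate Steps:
(-2 + 1*b)² = (-2 + 1*0)² = (-2 + 0)² = (-2)² = 4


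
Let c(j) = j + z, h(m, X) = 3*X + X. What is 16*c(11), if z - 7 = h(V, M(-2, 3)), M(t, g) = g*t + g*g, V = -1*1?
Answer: 480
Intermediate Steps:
V = -1
M(t, g) = g² + g*t (M(t, g) = g*t + g² = g² + g*t)
h(m, X) = 4*X
z = 19 (z = 7 + 4*(3*(3 - 2)) = 7 + 4*(3*1) = 7 + 4*3 = 7 + 12 = 19)
c(j) = 19 + j (c(j) = j + 19 = 19 + j)
16*c(11) = 16*(19 + 11) = 16*30 = 480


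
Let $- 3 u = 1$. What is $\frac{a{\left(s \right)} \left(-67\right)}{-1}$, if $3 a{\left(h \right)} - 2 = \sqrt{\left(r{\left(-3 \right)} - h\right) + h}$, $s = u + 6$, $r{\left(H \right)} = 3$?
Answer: $\frac{134}{3} + \frac{67 \sqrt{3}}{3} \approx 83.349$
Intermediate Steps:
$u = - \frac{1}{3}$ ($u = \left(- \frac{1}{3}\right) 1 = - \frac{1}{3} \approx -0.33333$)
$s = \frac{17}{3}$ ($s = - \frac{1}{3} + 6 = \frac{17}{3} \approx 5.6667$)
$a{\left(h \right)} = \frac{2}{3} + \frac{\sqrt{3}}{3}$ ($a{\left(h \right)} = \frac{2}{3} + \frac{\sqrt{\left(3 - h\right) + h}}{3} = \frac{2}{3} + \frac{\sqrt{3}}{3}$)
$\frac{a{\left(s \right)} \left(-67\right)}{-1} = \frac{\left(\frac{2}{3} + \frac{\sqrt{3}}{3}\right) \left(-67\right)}{-1} = \left(- \frac{134}{3} - \frac{67 \sqrt{3}}{3}\right) \left(-1\right) = \frac{134}{3} + \frac{67 \sqrt{3}}{3}$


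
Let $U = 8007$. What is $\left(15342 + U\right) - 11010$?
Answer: $12339$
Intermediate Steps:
$\left(15342 + U\right) - 11010 = \left(15342 + 8007\right) - 11010 = 23349 - 11010 = 12339$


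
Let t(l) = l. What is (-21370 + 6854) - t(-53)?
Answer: -14463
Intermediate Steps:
(-21370 + 6854) - t(-53) = (-21370 + 6854) - 1*(-53) = -14516 + 53 = -14463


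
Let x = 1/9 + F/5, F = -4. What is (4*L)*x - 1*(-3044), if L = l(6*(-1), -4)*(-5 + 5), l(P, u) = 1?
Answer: 3044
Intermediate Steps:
x = -31/45 (x = 1/9 - 4/5 = 1*(⅑) - 4*⅕ = ⅑ - ⅘ = -31/45 ≈ -0.68889)
L = 0 (L = 1*(-5 + 5) = 1*0 = 0)
(4*L)*x - 1*(-3044) = (4*0)*(-31/45) - 1*(-3044) = 0*(-31/45) + 3044 = 0 + 3044 = 3044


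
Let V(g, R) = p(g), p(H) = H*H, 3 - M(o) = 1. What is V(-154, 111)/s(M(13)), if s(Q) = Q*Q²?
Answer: 5929/2 ≈ 2964.5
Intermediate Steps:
M(o) = 2 (M(o) = 3 - 1*1 = 3 - 1 = 2)
p(H) = H²
s(Q) = Q³
V(g, R) = g²
V(-154, 111)/s(M(13)) = (-154)²/(2³) = 23716/8 = 23716*(⅛) = 5929/2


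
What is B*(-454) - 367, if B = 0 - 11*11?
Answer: 54567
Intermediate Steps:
B = -121 (B = 0 - 121 = -121)
B*(-454) - 367 = -121*(-454) - 367 = 54934 - 367 = 54567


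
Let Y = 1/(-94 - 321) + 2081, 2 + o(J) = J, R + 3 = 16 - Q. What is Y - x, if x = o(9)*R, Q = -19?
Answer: 770654/415 ≈ 1857.0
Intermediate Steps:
R = 32 (R = -3 + (16 - 1*(-19)) = -3 + (16 + 19) = -3 + 35 = 32)
o(J) = -2 + J
Y = 863614/415 (Y = 1/(-415) + 2081 = -1/415 + 2081 = 863614/415 ≈ 2081.0)
x = 224 (x = (-2 + 9)*32 = 7*32 = 224)
Y - x = 863614/415 - 1*224 = 863614/415 - 224 = 770654/415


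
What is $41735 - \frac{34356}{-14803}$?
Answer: $\frac{617837561}{14803} \approx 41737.0$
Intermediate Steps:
$41735 - \frac{34356}{-14803} = 41735 - - \frac{34356}{14803} = 41735 + \frac{34356}{14803} = \frac{617837561}{14803}$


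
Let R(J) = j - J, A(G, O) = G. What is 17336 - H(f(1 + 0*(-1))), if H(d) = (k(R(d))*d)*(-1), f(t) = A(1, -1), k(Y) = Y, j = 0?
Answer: 17335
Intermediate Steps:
R(J) = -J (R(J) = 0 - J = -J)
f(t) = 1
H(d) = d² (H(d) = ((-d)*d)*(-1) = -d²*(-1) = d²)
17336 - H(f(1 + 0*(-1))) = 17336 - 1*1² = 17336 - 1*1 = 17336 - 1 = 17335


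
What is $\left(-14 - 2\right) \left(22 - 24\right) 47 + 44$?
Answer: $1548$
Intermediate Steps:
$\left(-14 - 2\right) \left(22 - 24\right) 47 + 44 = \left(-16\right) \left(-2\right) 47 + 44 = 32 \cdot 47 + 44 = 1504 + 44 = 1548$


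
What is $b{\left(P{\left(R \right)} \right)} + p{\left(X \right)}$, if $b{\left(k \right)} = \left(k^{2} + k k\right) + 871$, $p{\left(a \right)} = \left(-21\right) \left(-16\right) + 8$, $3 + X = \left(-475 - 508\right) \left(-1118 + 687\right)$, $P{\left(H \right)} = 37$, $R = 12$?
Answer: $3953$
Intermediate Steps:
$X = 423670$ ($X = -3 + \left(-475 - 508\right) \left(-1118 + 687\right) = -3 - -423673 = -3 + 423673 = 423670$)
$p{\left(a \right)} = 344$ ($p{\left(a \right)} = 336 + 8 = 344$)
$b{\left(k \right)} = 871 + 2 k^{2}$ ($b{\left(k \right)} = \left(k^{2} + k^{2}\right) + 871 = 2 k^{2} + 871 = 871 + 2 k^{2}$)
$b{\left(P{\left(R \right)} \right)} + p{\left(X \right)} = \left(871 + 2 \cdot 37^{2}\right) + 344 = \left(871 + 2 \cdot 1369\right) + 344 = \left(871 + 2738\right) + 344 = 3609 + 344 = 3953$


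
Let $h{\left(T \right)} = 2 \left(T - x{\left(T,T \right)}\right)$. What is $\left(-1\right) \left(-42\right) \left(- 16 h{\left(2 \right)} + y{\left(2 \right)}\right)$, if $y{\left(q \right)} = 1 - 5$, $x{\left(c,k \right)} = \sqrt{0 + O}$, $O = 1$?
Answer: $-1512$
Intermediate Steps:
$x{\left(c,k \right)} = 1$ ($x{\left(c,k \right)} = \sqrt{0 + 1} = \sqrt{1} = 1$)
$y{\left(q \right)} = -4$
$h{\left(T \right)} = -2 + 2 T$ ($h{\left(T \right)} = 2 \left(T + \left(0 - 1\right)\right) = 2 \left(T - 1\right) = 2 \left(-1 + T\right) = -2 + 2 T$)
$\left(-1\right) \left(-42\right) \left(- 16 h{\left(2 \right)} + y{\left(2 \right)}\right) = \left(-1\right) \left(-42\right) \left(- 16 \left(-2 + 2 \cdot 2\right) - 4\right) = 42 \left(- 16 \left(-2 + 4\right) - 4\right) = 42 \left(\left(-16\right) 2 - 4\right) = 42 \left(-32 - 4\right) = 42 \left(-36\right) = -1512$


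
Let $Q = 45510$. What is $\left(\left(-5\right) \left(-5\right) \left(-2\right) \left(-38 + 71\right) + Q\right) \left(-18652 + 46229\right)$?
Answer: $1209527220$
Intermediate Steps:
$\left(\left(-5\right) \left(-5\right) \left(-2\right) \left(-38 + 71\right) + Q\right) \left(-18652 + 46229\right) = \left(\left(-5\right) \left(-5\right) \left(-2\right) \left(-38 + 71\right) + 45510\right) \left(-18652 + 46229\right) = \left(25 \left(-2\right) 33 + 45510\right) 27577 = \left(\left(-50\right) 33 + 45510\right) 27577 = \left(-1650 + 45510\right) 27577 = 43860 \cdot 27577 = 1209527220$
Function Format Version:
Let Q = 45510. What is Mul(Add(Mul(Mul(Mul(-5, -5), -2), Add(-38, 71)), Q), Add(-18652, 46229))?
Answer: 1209527220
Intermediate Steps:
Mul(Add(Mul(Mul(Mul(-5, -5), -2), Add(-38, 71)), Q), Add(-18652, 46229)) = Mul(Add(Mul(Mul(Mul(-5, -5), -2), Add(-38, 71)), 45510), Add(-18652, 46229)) = Mul(Add(Mul(Mul(25, -2), 33), 45510), 27577) = Mul(Add(Mul(-50, 33), 45510), 27577) = Mul(Add(-1650, 45510), 27577) = Mul(43860, 27577) = 1209527220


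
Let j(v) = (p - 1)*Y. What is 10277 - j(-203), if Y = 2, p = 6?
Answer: 10267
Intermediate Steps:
j(v) = 10 (j(v) = (6 - 1)*2 = 5*2 = 10)
10277 - j(-203) = 10277 - 1*10 = 10277 - 10 = 10267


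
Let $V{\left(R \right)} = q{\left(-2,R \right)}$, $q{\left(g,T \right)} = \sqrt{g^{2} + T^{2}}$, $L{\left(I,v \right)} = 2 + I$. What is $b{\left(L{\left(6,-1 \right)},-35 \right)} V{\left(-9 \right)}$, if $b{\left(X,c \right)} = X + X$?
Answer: $16 \sqrt{85} \approx 147.51$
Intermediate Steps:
$b{\left(X,c \right)} = 2 X$
$q{\left(g,T \right)} = \sqrt{T^{2} + g^{2}}$
$V{\left(R \right)} = \sqrt{4 + R^{2}}$ ($V{\left(R \right)} = \sqrt{R^{2} + \left(-2\right)^{2}} = \sqrt{R^{2} + 4} = \sqrt{4 + R^{2}}$)
$b{\left(L{\left(6,-1 \right)},-35 \right)} V{\left(-9 \right)} = 2 \left(2 + 6\right) \sqrt{4 + \left(-9\right)^{2}} = 2 \cdot 8 \sqrt{4 + 81} = 16 \sqrt{85}$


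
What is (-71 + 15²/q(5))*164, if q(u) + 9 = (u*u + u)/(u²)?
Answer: -212872/13 ≈ -16375.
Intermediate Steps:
q(u) = -9 + (u + u²)/u² (q(u) = -9 + (u*u + u)/(u²) = -9 + (u² + u)/u² = -9 + (u + u²)/u²)
(-71 + 15²/q(5))*164 = (-71 + 15²/(-8 + 1/5))*164 = (-71 + 225/(-8 + ⅕))*164 = (-71 + 225/(-39/5))*164 = (-71 + 225*(-5/39))*164 = (-71 - 375/13)*164 = -1298/13*164 = -212872/13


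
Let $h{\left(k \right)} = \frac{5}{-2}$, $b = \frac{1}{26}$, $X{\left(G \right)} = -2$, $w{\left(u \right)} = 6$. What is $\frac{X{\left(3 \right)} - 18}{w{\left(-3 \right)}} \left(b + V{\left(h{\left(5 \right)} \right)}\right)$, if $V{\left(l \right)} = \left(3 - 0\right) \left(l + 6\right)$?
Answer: $- \frac{1370}{39} \approx -35.128$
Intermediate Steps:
$b = \frac{1}{26} \approx 0.038462$
$h{\left(k \right)} = - \frac{5}{2}$ ($h{\left(k \right)} = 5 \left(- \frac{1}{2}\right) = - \frac{5}{2}$)
$V{\left(l \right)} = 18 + 3 l$ ($V{\left(l \right)} = \left(3 + 0\right) \left(6 + l\right) = 3 \left(6 + l\right) = 18 + 3 l$)
$\frac{X{\left(3 \right)} - 18}{w{\left(-3 \right)}} \left(b + V{\left(h{\left(5 \right)} \right)}\right) = \frac{-2 - 18}{6} \left(\frac{1}{26} + \left(18 + 3 \left(- \frac{5}{2}\right)\right)\right) = \left(-2 - 18\right) \frac{1}{6} \left(\frac{1}{26} + \left(18 - \frac{15}{2}\right)\right) = \left(-20\right) \frac{1}{6} \left(\frac{1}{26} + \frac{21}{2}\right) = \left(- \frac{10}{3}\right) \frac{137}{13} = - \frac{1370}{39}$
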